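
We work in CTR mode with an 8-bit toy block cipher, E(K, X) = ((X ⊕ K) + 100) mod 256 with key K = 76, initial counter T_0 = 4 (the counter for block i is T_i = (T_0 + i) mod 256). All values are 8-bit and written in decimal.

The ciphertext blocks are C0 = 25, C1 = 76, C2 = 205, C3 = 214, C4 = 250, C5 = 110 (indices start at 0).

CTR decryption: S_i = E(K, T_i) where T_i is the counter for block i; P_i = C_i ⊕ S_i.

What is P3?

P3 = 121

P3: T = 7, S = E(K, T) = 175; 214 ⊕ 175 = 121.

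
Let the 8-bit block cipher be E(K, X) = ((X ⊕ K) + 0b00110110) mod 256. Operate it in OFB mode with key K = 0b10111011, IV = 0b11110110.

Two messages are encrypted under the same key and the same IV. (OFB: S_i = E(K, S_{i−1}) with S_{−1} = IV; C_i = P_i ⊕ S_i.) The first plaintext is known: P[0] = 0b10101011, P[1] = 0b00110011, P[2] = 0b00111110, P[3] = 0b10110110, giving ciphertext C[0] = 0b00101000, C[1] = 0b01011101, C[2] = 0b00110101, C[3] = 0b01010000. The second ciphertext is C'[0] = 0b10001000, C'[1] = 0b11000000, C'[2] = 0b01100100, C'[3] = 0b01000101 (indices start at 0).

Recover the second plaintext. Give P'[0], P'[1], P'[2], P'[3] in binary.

P'[0] = 0b00001011, P'[1] = 0b10101110, P'[2] = 0b01101111, P'[3] = 0b10100011

In OFB with a reused IV, both messages share the same keystream S_i, so C_i ⊕ C'_i = P_i ⊕ P'_i and thus P'_i = P_i ⊕ C_i ⊕ C'_i.
P'[0]: 0b10101011 ⊕ 0b00101000 ⊕ 0b10001000 = 0b00001011.
P'[1]: 0b00110011 ⊕ 0b01011101 ⊕ 0b11000000 = 0b10101110.
P'[2]: 0b00111110 ⊕ 0b00110101 ⊕ 0b01100100 = 0b01101111.
P'[3]: 0b10110110 ⊕ 0b01010000 ⊕ 0b01000101 = 0b10100011.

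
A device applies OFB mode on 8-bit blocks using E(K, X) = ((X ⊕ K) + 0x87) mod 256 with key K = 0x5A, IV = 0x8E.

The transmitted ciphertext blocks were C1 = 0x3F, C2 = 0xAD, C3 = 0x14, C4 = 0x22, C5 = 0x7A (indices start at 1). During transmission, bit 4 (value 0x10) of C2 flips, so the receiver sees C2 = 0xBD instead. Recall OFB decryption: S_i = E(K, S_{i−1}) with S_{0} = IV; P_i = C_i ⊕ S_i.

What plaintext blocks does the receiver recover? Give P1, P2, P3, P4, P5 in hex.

P1 = 0x64, P2 = 0x35, P3 = 0x4D, P4 = 0xA8, P5 = 0x2D

Only C2 changed, to 0xBD. In OFB, a change in C_i flips the same bit in P_i only; the keystream is unaffected. Decrypting the received ciphertext:
P1: S = E(K, 0x8E) = 0x5B; 0x3F ⊕ 0x5B = 0x64.
P2: S = E(K, 0x5B) = 0x88; 0xBD ⊕ 0x88 = 0x35.
P3: S = E(K, 0x88) = 0x59; 0x14 ⊕ 0x59 = 0x4D.
P4: S = E(K, 0x59) = 0x8A; 0x22 ⊕ 0x8A = 0xA8.
P5: S = E(K, 0x8A) = 0x57; 0x7A ⊕ 0x57 = 0x2D.
Blocks that differ from the original plaintext: P2.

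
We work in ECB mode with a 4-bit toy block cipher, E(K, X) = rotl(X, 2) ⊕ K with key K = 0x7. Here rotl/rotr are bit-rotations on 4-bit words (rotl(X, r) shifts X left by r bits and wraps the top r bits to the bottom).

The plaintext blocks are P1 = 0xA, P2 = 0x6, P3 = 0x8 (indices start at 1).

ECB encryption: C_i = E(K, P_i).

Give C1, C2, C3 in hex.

C1 = 0xD, C2 = 0xE, C3 = 0x5

C1: E(K, 0xA) = 0xD.
C2: E(K, 0x6) = 0xE.
C3: E(K, 0x8) = 0x5.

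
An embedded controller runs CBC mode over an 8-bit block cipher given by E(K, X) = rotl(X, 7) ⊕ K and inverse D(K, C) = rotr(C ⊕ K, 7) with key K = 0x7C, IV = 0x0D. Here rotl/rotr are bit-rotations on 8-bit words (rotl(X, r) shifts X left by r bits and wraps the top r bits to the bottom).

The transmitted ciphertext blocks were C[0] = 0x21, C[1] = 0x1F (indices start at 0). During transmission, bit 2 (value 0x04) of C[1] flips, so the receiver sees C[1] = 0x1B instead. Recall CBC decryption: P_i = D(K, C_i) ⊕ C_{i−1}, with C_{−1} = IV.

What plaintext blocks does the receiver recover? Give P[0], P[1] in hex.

P[0] = 0xB7, P[1] = 0xEF

Only C[1] changed, to 0x1B. In CBC, a change in C_i garbles P_i and flips the same bit in P_{i+1}. Decrypting the received ciphertext:
P[0]: D(K, 0x21) = 0xBA; 0xBA ⊕ 0x0D = 0xB7.
P[1]: D(K, 0x1B) = 0xCE; 0xCE ⊕ 0x21 = 0xEF.
Blocks that differ from the original plaintext: P[1].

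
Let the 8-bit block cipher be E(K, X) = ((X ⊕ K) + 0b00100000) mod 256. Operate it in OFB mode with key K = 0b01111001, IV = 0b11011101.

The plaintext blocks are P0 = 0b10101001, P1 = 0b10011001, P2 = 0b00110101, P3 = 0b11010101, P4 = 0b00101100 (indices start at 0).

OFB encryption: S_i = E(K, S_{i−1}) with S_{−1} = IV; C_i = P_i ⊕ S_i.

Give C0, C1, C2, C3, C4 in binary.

C0: S = E(K, 0b11011101) = 0b11000100; 0b10101001 ⊕ 0b11000100 = 0b01101101.
C1: S = E(K, 0b11000100) = 0b11011101; 0b10011001 ⊕ 0b11011101 = 0b01000100.
C2: S = E(K, 0b11011101) = 0b11000100; 0b00110101 ⊕ 0b11000100 = 0b11110001.
C3: S = E(K, 0b11000100) = 0b11011101; 0b11010101 ⊕ 0b11011101 = 0b00001000.
C4: S = E(K, 0b11011101) = 0b11000100; 0b00101100 ⊕ 0b11000100 = 0b11101000.

C0 = 0b01101101, C1 = 0b01000100, C2 = 0b11110001, C3 = 0b00001000, C4 = 0b11101000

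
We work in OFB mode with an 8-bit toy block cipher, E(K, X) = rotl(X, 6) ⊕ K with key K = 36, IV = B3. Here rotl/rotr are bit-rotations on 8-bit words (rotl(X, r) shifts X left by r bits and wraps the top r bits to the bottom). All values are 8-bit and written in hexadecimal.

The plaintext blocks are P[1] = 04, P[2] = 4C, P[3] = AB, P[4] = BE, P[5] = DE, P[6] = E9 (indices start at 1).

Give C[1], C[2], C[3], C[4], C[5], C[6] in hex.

OFB encryption: S_i = E(K, S_{i−1}) with S_{0} = IV; C_i = P_i ⊕ S_i.
C[1]: S = E(K, B3) = DA; 04 ⊕ DA = DE.
C[2]: S = E(K, DA) = 80; 4C ⊕ 80 = CC.
C[3]: S = E(K, 80) = 16; AB ⊕ 16 = BD.
C[4]: S = E(K, 16) = B3; BE ⊕ B3 = 0D.
C[5]: S = E(K, B3) = DA; DE ⊕ DA = 04.
C[6]: S = E(K, DA) = 80; E9 ⊕ 80 = 69.

C[1] = DE, C[2] = CC, C[3] = BD, C[4] = 0D, C[5] = 04, C[6] = 69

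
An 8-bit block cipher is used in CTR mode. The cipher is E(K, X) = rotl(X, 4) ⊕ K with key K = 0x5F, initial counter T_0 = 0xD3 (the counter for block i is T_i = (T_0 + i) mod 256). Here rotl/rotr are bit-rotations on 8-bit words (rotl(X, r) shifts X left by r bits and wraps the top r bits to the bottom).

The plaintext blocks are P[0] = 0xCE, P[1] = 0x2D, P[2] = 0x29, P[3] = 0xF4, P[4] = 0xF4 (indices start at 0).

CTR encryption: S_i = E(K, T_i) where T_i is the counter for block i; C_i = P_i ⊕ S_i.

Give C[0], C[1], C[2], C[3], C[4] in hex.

C[0] = 0xAC, C[1] = 0x3F, C[2] = 0x2B, C[3] = 0xC6, C[4] = 0xD6

C[0]: T = 0xD3, S = E(K, T) = 0x62; 0xCE ⊕ 0x62 = 0xAC.
C[1]: T = 0xD4, S = E(K, T) = 0x12; 0x2D ⊕ 0x12 = 0x3F.
C[2]: T = 0xD5, S = E(K, T) = 0x02; 0x29 ⊕ 0x02 = 0x2B.
C[3]: T = 0xD6, S = E(K, T) = 0x32; 0xF4 ⊕ 0x32 = 0xC6.
C[4]: T = 0xD7, S = E(K, T) = 0x22; 0xF4 ⊕ 0x22 = 0xD6.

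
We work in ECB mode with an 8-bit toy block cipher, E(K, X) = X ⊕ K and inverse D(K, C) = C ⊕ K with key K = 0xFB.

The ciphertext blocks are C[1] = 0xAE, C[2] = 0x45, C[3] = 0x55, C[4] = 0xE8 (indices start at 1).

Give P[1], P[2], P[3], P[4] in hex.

ECB decryption: P_i = D(K, C_i).
P[1]: D(K, 0xAE) = 0x55.
P[2]: D(K, 0x45) = 0xBE.
P[3]: D(K, 0x55) = 0xAE.
P[4]: D(K, 0xE8) = 0x13.

P[1] = 0x55, P[2] = 0xBE, P[3] = 0xAE, P[4] = 0x13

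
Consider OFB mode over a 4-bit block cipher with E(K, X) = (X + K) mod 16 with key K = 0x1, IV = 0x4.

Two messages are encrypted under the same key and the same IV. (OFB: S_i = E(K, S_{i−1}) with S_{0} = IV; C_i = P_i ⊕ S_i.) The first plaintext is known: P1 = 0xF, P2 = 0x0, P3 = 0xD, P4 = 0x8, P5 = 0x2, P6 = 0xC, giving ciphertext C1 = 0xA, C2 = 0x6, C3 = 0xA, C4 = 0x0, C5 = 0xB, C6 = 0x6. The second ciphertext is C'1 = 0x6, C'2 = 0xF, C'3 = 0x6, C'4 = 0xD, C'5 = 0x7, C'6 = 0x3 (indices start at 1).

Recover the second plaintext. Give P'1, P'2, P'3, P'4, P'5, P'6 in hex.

In OFB with a reused IV, both messages share the same keystream S_i, so C_i ⊕ C'_i = P_i ⊕ P'_i and thus P'_i = P_i ⊕ C_i ⊕ C'_i.
P'1: 0xF ⊕ 0xA ⊕ 0x6 = 0x3.
P'2: 0x0 ⊕ 0x6 ⊕ 0xF = 0x9.
P'3: 0xD ⊕ 0xA ⊕ 0x6 = 0x1.
P'4: 0x8 ⊕ 0x0 ⊕ 0xD = 0x5.
P'5: 0x2 ⊕ 0xB ⊕ 0x7 = 0xE.
P'6: 0xC ⊕ 0x6 ⊕ 0x3 = 0x9.

P'1 = 0x3, P'2 = 0x9, P'3 = 0x1, P'4 = 0x5, P'5 = 0xE, P'6 = 0x9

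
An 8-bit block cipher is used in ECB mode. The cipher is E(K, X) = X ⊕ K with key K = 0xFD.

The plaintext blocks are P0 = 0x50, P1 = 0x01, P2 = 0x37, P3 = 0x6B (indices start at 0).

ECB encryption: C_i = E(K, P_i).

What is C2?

C2 = 0xCA

C2: E(K, 0x37) = 0xCA.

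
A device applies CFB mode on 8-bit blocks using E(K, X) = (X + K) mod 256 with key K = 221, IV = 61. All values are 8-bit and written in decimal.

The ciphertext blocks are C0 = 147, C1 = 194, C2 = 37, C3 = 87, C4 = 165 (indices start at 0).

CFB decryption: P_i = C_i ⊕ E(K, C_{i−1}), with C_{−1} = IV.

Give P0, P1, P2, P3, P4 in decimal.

P0: E(K, 61) = 26; 147 ⊕ 26 = 137.
P1: E(K, 147) = 112; 194 ⊕ 112 = 178.
P2: E(K, 194) = 159; 37 ⊕ 159 = 186.
P3: E(K, 37) = 2; 87 ⊕ 2 = 85.
P4: E(K, 87) = 52; 165 ⊕ 52 = 145.

P0 = 137, P1 = 178, P2 = 186, P3 = 85, P4 = 145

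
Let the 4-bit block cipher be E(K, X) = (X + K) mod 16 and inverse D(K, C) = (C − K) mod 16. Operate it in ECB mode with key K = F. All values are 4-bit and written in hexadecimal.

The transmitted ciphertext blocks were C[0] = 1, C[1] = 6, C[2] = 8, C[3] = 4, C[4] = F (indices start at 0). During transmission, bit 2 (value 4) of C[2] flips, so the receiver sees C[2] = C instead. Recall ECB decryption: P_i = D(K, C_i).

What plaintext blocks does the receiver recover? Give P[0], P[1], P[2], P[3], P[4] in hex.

P[0] = 2, P[1] = 7, P[2] = D, P[3] = 5, P[4] = 0

Only C[2] changed, to C. In ECB, a change in C_i affects only P_i. Decrypting the received ciphertext:
P[0]: D(K, 1) = 2.
P[1]: D(K, 6) = 7.
P[2]: D(K, C) = D.
P[3]: D(K, 4) = 5.
P[4]: D(K, F) = 0.
Blocks that differ from the original plaintext: P[2].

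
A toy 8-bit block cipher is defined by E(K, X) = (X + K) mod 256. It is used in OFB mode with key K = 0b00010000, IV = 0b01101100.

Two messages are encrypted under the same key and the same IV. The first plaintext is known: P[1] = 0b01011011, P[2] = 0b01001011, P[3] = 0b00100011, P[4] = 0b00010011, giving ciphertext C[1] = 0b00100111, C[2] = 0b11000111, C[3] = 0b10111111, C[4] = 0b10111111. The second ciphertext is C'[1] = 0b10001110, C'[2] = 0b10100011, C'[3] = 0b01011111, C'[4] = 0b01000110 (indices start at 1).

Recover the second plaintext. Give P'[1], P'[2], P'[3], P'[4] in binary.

In OFB with a reused IV, both messages share the same keystream S_i, so C_i ⊕ C'_i = P_i ⊕ P'_i and thus P'_i = P_i ⊕ C_i ⊕ C'_i.
P'[1]: 0b01011011 ⊕ 0b00100111 ⊕ 0b10001110 = 0b11110010.
P'[2]: 0b01001011 ⊕ 0b11000111 ⊕ 0b10100011 = 0b00101111.
P'[3]: 0b00100011 ⊕ 0b10111111 ⊕ 0b01011111 = 0b11000011.
P'[4]: 0b00010011 ⊕ 0b10111111 ⊕ 0b01000110 = 0b11101010.

P'[1] = 0b11110010, P'[2] = 0b00101111, P'[3] = 0b11000011, P'[4] = 0b11101010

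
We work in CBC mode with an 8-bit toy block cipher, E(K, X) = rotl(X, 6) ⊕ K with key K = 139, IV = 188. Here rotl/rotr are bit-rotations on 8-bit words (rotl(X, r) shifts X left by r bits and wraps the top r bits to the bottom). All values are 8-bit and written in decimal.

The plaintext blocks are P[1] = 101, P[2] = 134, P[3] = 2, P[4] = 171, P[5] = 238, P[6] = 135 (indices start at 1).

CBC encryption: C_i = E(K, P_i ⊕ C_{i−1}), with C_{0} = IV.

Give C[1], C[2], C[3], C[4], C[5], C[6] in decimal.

C[1] = 253, C[2] = 85, C[3] = 94, C[4] = 246, C[5] = 141, C[6] = 9

C[1]: P[1] ⊕ 188 = 217; E(K, 217) = 253.
C[2]: P[2] ⊕ 253 = 123; E(K, 123) = 85.
C[3]: P[3] ⊕ 85 = 87; E(K, 87) = 94.
C[4]: P[4] ⊕ 94 = 245; E(K, 245) = 246.
C[5]: P[5] ⊕ 246 = 24; E(K, 24) = 141.
C[6]: P[6] ⊕ 141 = 10; E(K, 10) = 9.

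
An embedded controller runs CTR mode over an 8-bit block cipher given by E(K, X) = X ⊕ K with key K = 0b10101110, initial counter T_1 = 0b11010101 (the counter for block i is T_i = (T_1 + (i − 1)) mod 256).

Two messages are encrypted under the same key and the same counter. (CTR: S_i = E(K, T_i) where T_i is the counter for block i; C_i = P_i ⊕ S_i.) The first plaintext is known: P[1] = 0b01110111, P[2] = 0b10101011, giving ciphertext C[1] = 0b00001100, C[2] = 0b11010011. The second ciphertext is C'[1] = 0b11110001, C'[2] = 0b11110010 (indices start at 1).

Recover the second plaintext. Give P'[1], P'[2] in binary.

In CTR with a reused counter, both messages share the same keystream S_i, so C_i ⊕ C'_i = P_i ⊕ P'_i and thus P'_i = P_i ⊕ C_i ⊕ C'_i.
P'[1]: 0b01110111 ⊕ 0b00001100 ⊕ 0b11110001 = 0b10001010.
P'[2]: 0b10101011 ⊕ 0b11010011 ⊕ 0b11110010 = 0b10001010.

P'[1] = 0b10001010, P'[2] = 0b10001010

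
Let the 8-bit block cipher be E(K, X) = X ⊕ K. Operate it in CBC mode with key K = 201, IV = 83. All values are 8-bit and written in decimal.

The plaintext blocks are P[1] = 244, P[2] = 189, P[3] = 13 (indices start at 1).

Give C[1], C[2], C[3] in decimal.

C[1] = 110, C[2] = 26, C[3] = 222

CBC encryption: C_i = E(K, P_i ⊕ C_{i−1}), with C_{0} = IV.
C[1]: P[1] ⊕ 83 = 167; E(K, 167) = 110.
C[2]: P[2] ⊕ 110 = 211; E(K, 211) = 26.
C[3]: P[3] ⊕ 26 = 23; E(K, 23) = 222.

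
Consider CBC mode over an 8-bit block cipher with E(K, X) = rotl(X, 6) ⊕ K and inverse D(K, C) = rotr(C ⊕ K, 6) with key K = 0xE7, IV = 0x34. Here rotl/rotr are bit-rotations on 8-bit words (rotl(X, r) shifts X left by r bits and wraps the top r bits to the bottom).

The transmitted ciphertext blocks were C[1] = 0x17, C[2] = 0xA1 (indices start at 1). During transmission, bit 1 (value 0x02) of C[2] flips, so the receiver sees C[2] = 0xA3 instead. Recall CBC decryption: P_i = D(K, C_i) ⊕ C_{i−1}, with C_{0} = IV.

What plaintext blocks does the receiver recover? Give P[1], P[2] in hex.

P[1] = 0xF7, P[2] = 0x06

Only C[2] changed, to 0xA3. In CBC, a change in C_i garbles P_i and flips the same bit in P_{i+1}. Decrypting the received ciphertext:
P[1]: D(K, 0x17) = 0xC3; 0xC3 ⊕ 0x34 = 0xF7.
P[2]: D(K, 0xA3) = 0x11; 0x11 ⊕ 0x17 = 0x06.
Blocks that differ from the original plaintext: P[2].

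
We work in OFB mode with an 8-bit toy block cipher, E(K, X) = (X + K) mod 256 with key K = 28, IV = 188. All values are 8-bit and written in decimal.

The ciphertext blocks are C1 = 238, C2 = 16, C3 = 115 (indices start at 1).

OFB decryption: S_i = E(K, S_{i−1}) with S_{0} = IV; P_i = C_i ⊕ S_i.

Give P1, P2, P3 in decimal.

P1: S = E(K, 188) = 216; 238 ⊕ 216 = 54.
P2: S = E(K, 216) = 244; 16 ⊕ 244 = 228.
P3: S = E(K, 244) = 16; 115 ⊕ 16 = 99.

P1 = 54, P2 = 228, P3 = 99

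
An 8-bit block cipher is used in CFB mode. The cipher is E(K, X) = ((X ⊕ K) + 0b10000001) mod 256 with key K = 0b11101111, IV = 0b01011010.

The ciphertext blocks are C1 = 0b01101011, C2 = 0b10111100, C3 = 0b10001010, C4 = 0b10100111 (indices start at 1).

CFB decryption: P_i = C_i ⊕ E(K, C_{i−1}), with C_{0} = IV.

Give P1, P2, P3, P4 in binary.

P1: E(K, 0b01011010) = 0b00110110; 0b01101011 ⊕ 0b00110110 = 0b01011101.
P2: E(K, 0b01101011) = 0b00000101; 0b10111100 ⊕ 0b00000101 = 0b10111001.
P3: E(K, 0b10111100) = 0b11010100; 0b10001010 ⊕ 0b11010100 = 0b01011110.
P4: E(K, 0b10001010) = 0b11100110; 0b10100111 ⊕ 0b11100110 = 0b01000001.

P1 = 0b01011101, P2 = 0b10111001, P3 = 0b01011110, P4 = 0b01000001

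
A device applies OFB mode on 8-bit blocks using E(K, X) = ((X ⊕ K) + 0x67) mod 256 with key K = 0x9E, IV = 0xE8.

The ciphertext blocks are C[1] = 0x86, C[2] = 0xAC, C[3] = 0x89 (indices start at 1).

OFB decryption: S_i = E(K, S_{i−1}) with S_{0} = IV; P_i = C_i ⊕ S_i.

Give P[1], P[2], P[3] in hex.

P[1]: S = E(K, 0xE8) = 0xDD; 0x86 ⊕ 0xDD = 0x5B.
P[2]: S = E(K, 0xDD) = 0xAA; 0xAC ⊕ 0xAA = 0x06.
P[3]: S = E(K, 0xAA) = 0x9B; 0x89 ⊕ 0x9B = 0x12.

P[1] = 0x5B, P[2] = 0x06, P[3] = 0x12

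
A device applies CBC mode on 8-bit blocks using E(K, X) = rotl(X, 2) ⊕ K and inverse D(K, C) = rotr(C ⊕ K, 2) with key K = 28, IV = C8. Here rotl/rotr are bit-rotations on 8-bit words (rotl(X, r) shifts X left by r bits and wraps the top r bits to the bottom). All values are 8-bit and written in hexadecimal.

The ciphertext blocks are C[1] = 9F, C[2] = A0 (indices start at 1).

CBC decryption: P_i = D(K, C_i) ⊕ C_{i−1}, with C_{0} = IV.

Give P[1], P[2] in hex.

P[1] = 25, P[2] = BD

P[1]: D(K, 9F) = ED; ED ⊕ C8 = 25.
P[2]: D(K, A0) = 22; 22 ⊕ 9F = BD.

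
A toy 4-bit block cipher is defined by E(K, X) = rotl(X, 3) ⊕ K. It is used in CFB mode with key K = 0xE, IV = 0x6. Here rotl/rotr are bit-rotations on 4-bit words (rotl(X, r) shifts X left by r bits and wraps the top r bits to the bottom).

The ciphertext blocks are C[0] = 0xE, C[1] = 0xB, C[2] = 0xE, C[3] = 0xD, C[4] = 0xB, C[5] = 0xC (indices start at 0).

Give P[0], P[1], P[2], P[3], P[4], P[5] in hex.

P[0] = 0x3, P[1] = 0x2, P[2] = 0xD, P[3] = 0x4, P[4] = 0xB, P[5] = 0xF

CFB decryption: P_i = C_i ⊕ E(K, C_{i−1}), with C_{−1} = IV.
P[0]: E(K, 0x6) = 0xD; 0xE ⊕ 0xD = 0x3.
P[1]: E(K, 0xE) = 0x9; 0xB ⊕ 0x9 = 0x2.
P[2]: E(K, 0xB) = 0x3; 0xE ⊕ 0x3 = 0xD.
P[3]: E(K, 0xE) = 0x9; 0xD ⊕ 0x9 = 0x4.
P[4]: E(K, 0xD) = 0x0; 0xB ⊕ 0x0 = 0xB.
P[5]: E(K, 0xB) = 0x3; 0xC ⊕ 0x3 = 0xF.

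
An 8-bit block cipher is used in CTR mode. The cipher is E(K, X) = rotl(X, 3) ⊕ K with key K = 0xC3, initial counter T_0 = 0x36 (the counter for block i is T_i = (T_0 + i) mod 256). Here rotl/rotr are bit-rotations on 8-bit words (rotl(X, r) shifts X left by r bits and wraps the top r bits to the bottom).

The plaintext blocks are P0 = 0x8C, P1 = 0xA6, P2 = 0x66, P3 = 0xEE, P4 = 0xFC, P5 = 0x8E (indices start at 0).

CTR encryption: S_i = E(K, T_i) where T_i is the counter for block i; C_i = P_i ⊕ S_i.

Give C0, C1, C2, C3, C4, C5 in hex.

C0: T = 0x36, S = E(K, T) = 0x72; 0x8C ⊕ 0x72 = 0xFE.
C1: T = 0x37, S = E(K, T) = 0x7A; 0xA6 ⊕ 0x7A = 0xDC.
C2: T = 0x38, S = E(K, T) = 0x02; 0x66 ⊕ 0x02 = 0x64.
C3: T = 0x39, S = E(K, T) = 0x0A; 0xEE ⊕ 0x0A = 0xE4.
C4: T = 0x3A, S = E(K, T) = 0x12; 0xFC ⊕ 0x12 = 0xEE.
C5: T = 0x3B, S = E(K, T) = 0x1A; 0x8E ⊕ 0x1A = 0x94.

C0 = 0xFE, C1 = 0xDC, C2 = 0x64, C3 = 0xE4, C4 = 0xEE, C5 = 0x94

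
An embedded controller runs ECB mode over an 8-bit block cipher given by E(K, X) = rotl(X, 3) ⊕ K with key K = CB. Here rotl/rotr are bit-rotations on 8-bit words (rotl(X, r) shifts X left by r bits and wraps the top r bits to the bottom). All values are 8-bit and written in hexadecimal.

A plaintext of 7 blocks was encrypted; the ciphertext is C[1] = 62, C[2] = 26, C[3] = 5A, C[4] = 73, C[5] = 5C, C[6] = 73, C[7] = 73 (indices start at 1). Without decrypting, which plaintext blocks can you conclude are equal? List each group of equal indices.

ECB encrypts each block independently with the same key, so equal ciphertext blocks imply equal plaintext blocks.
C[4] = C[6] = C[7] = 73, so P[4] = P[6] = P[7].

P[4] = P[6] = P[7]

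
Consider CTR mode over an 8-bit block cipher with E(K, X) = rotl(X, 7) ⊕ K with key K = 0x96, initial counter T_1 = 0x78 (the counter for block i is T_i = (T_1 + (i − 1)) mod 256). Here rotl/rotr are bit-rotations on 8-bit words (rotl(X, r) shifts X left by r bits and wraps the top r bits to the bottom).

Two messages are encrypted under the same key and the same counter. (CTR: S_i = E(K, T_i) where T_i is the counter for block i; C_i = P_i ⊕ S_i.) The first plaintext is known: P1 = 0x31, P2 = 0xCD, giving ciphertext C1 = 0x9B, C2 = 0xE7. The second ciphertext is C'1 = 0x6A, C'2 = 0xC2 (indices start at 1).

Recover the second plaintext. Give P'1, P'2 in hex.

P'1 = 0xC0, P'2 = 0xE8

In CTR with a reused counter, both messages share the same keystream S_i, so C_i ⊕ C'_i = P_i ⊕ P'_i and thus P'_i = P_i ⊕ C_i ⊕ C'_i.
P'1: 0x31 ⊕ 0x9B ⊕ 0x6A = 0xC0.
P'2: 0xCD ⊕ 0xE7 ⊕ 0xC2 = 0xE8.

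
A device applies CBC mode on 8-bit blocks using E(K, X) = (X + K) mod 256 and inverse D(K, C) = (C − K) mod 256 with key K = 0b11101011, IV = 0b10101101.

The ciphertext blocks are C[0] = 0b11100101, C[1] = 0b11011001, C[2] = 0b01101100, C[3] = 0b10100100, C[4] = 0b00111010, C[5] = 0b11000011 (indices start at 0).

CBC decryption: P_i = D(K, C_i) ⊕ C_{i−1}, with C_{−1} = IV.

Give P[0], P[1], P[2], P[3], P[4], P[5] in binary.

P[0]: D(K, 0b11100101) = 0b11111010; 0b11111010 ⊕ 0b10101101 = 0b01010111.
P[1]: D(K, 0b11011001) = 0b11101110; 0b11101110 ⊕ 0b11100101 = 0b00001011.
P[2]: D(K, 0b01101100) = 0b10000001; 0b10000001 ⊕ 0b11011001 = 0b01011000.
P[3]: D(K, 0b10100100) = 0b10111001; 0b10111001 ⊕ 0b01101100 = 0b11010101.
P[4]: D(K, 0b00111010) = 0b01001111; 0b01001111 ⊕ 0b10100100 = 0b11101011.
P[5]: D(K, 0b11000011) = 0b11011000; 0b11011000 ⊕ 0b00111010 = 0b11100010.

P[0] = 0b01010111, P[1] = 0b00001011, P[2] = 0b01011000, P[3] = 0b11010101, P[4] = 0b11101011, P[5] = 0b11100010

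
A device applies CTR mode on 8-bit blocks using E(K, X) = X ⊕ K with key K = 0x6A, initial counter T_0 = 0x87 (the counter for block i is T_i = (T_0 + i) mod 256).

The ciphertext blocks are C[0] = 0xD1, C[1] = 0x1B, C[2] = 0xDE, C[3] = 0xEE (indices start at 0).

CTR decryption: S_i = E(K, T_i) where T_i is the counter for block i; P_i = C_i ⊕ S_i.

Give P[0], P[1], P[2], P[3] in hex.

P[0] = 0x3C, P[1] = 0xF9, P[2] = 0x3D, P[3] = 0x0E

P[0]: T = 0x87, S = E(K, T) = 0xED; 0xD1 ⊕ 0xED = 0x3C.
P[1]: T = 0x88, S = E(K, T) = 0xE2; 0x1B ⊕ 0xE2 = 0xF9.
P[2]: T = 0x89, S = E(K, T) = 0xE3; 0xDE ⊕ 0xE3 = 0x3D.
P[3]: T = 0x8A, S = E(K, T) = 0xE0; 0xEE ⊕ 0xE0 = 0x0E.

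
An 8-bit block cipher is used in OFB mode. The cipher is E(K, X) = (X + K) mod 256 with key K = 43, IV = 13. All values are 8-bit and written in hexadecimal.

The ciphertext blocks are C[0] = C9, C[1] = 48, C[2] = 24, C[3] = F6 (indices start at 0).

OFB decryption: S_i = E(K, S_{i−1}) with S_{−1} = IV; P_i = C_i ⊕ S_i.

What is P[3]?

P[3] = E9

P[0]: S = E(K, 13) = 56; C9 ⊕ 56 = 9F.
P[1]: S = E(K, 56) = 99; 48 ⊕ 99 = D1.
P[2]: S = E(K, 99) = DC; 24 ⊕ DC = F8.
P[3]: S = E(K, DC) = 1F; F6 ⊕ 1F = E9.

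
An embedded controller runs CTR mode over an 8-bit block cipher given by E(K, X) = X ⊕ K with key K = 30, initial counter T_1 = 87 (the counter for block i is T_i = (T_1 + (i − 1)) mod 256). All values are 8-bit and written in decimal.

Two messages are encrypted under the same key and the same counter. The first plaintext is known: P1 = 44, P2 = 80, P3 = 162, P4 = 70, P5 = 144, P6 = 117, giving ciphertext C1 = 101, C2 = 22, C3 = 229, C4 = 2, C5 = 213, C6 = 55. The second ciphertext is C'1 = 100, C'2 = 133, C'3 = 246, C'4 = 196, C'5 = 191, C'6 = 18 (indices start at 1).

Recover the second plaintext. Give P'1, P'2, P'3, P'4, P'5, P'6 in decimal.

In CTR with a reused counter, both messages share the same keystream S_i, so C_i ⊕ C'_i = P_i ⊕ P'_i and thus P'_i = P_i ⊕ C_i ⊕ C'_i.
P'1: 44 ⊕ 101 ⊕ 100 = 45.
P'2: 80 ⊕ 22 ⊕ 133 = 195.
P'3: 162 ⊕ 229 ⊕ 246 = 177.
P'4: 70 ⊕ 2 ⊕ 196 = 128.
P'5: 144 ⊕ 213 ⊕ 191 = 250.
P'6: 117 ⊕ 55 ⊕ 18 = 80.

P'1 = 45, P'2 = 195, P'3 = 177, P'4 = 128, P'5 = 250, P'6 = 80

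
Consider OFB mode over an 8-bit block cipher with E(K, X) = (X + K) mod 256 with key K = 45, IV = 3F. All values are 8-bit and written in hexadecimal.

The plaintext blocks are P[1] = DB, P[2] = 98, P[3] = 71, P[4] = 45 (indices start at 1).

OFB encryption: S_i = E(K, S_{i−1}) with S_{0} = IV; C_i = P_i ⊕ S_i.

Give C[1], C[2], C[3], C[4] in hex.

C[1] = 5F, C[2] = 51, C[3] = 7F, C[4] = 16

C[1]: S = E(K, 3F) = 84; DB ⊕ 84 = 5F.
C[2]: S = E(K, 84) = C9; 98 ⊕ C9 = 51.
C[3]: S = E(K, C9) = 0E; 71 ⊕ 0E = 7F.
C[4]: S = E(K, 0E) = 53; 45 ⊕ 53 = 16.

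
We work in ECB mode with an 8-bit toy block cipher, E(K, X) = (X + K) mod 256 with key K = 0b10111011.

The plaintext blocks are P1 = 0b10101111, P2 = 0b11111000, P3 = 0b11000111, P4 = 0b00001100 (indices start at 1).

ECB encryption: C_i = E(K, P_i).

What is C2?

C2: E(K, 0b11111000) = 0b10110011.

C2 = 0b10110011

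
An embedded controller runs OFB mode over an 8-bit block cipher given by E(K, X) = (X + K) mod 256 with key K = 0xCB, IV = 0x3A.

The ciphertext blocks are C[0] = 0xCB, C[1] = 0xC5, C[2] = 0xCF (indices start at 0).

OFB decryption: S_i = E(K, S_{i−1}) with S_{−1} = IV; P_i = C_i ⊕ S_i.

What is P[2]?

P[2] = 0x54

P[0]: S = E(K, 0x3A) = 0x05; 0xCB ⊕ 0x05 = 0xCE.
P[1]: S = E(K, 0x05) = 0xD0; 0xC5 ⊕ 0xD0 = 0x15.
P[2]: S = E(K, 0xD0) = 0x9B; 0xCF ⊕ 0x9B = 0x54.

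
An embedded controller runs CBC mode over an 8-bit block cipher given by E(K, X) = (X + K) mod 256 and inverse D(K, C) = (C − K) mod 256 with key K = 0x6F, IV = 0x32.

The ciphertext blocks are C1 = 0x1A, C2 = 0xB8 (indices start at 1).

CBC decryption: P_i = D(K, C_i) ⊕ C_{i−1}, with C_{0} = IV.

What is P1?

P1: D(K, 0x1A) = 0xAB; 0xAB ⊕ 0x32 = 0x99.

P1 = 0x99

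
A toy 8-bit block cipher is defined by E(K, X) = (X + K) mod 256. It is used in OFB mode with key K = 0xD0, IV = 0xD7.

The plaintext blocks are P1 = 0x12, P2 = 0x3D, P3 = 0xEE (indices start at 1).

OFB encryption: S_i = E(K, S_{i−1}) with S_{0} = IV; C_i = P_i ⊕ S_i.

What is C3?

C3 = 0xA9

C1: S = E(K, 0xD7) = 0xA7; 0x12 ⊕ 0xA7 = 0xB5.
C2: S = E(K, 0xA7) = 0x77; 0x3D ⊕ 0x77 = 0x4A.
C3: S = E(K, 0x77) = 0x47; 0xEE ⊕ 0x47 = 0xA9.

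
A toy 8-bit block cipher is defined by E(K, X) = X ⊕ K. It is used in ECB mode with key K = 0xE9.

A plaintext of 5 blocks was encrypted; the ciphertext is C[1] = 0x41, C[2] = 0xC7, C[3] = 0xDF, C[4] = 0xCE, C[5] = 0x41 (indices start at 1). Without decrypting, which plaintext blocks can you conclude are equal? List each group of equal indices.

ECB encrypts each block independently with the same key, so equal ciphertext blocks imply equal plaintext blocks.
C[1] = C[5] = 0x41, so P[1] = P[5].

P[1] = P[5]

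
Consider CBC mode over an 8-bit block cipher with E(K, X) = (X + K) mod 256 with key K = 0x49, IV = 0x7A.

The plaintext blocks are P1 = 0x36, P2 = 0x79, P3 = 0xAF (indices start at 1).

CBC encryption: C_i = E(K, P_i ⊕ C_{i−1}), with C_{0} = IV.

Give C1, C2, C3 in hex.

C1 = 0x95, C2 = 0x35, C3 = 0xE3

C1: P1 ⊕ 0x7A = 0x4C; E(K, 0x4C) = 0x95.
C2: P2 ⊕ 0x95 = 0xEC; E(K, 0xEC) = 0x35.
C3: P3 ⊕ 0x35 = 0x9A; E(K, 0x9A) = 0xE3.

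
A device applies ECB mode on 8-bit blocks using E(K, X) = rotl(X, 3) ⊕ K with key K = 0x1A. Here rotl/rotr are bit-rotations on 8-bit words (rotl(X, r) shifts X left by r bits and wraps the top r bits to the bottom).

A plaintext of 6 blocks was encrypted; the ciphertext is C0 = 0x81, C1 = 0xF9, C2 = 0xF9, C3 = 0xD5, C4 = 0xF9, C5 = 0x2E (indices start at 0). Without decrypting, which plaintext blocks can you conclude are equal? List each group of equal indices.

P1 = P2 = P4

ECB encrypts each block independently with the same key, so equal ciphertext blocks imply equal plaintext blocks.
C1 = C2 = C4 = 0xF9, so P1 = P2 = P4.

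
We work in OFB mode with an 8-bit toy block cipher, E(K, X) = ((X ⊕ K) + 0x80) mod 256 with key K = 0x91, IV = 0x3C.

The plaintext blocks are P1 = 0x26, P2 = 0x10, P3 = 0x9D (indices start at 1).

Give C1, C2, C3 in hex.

OFB encryption: S_i = E(K, S_{i−1}) with S_{0} = IV; C_i = P_i ⊕ S_i.
C1: S = E(K, 0x3C) = 0x2D; 0x26 ⊕ 0x2D = 0x0B.
C2: S = E(K, 0x2D) = 0x3C; 0x10 ⊕ 0x3C = 0x2C.
C3: S = E(K, 0x3C) = 0x2D; 0x9D ⊕ 0x2D = 0xB0.

C1 = 0x0B, C2 = 0x2C, C3 = 0xB0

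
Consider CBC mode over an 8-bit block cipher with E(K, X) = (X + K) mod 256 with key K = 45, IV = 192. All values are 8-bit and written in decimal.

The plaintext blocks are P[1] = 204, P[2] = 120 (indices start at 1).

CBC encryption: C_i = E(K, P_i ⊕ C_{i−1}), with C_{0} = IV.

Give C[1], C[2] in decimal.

C[1]: P[1] ⊕ 192 = 12; E(K, 12) = 57.
C[2]: P[2] ⊕ 57 = 65; E(K, 65) = 110.

C[1] = 57, C[2] = 110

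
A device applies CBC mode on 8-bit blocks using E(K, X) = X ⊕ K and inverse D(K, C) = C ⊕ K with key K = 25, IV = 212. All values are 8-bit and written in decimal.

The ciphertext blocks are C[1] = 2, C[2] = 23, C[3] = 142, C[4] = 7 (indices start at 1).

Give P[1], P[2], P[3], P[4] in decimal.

CBC decryption: P_i = D(K, C_i) ⊕ C_{i−1}, with C_{0} = IV.
P[1]: D(K, 2) = 27; 27 ⊕ 212 = 207.
P[2]: D(K, 23) = 14; 14 ⊕ 2 = 12.
P[3]: D(K, 142) = 151; 151 ⊕ 23 = 128.
P[4]: D(K, 7) = 30; 30 ⊕ 142 = 144.

P[1] = 207, P[2] = 12, P[3] = 128, P[4] = 144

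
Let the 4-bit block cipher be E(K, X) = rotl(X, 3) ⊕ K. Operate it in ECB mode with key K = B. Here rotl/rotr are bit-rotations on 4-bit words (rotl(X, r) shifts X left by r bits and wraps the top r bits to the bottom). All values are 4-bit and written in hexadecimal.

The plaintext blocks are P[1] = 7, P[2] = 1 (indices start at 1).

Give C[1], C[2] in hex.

ECB encryption: C_i = E(K, P_i).
C[1]: E(K, 7) = 0.
C[2]: E(K, 1) = 3.

C[1] = 0, C[2] = 3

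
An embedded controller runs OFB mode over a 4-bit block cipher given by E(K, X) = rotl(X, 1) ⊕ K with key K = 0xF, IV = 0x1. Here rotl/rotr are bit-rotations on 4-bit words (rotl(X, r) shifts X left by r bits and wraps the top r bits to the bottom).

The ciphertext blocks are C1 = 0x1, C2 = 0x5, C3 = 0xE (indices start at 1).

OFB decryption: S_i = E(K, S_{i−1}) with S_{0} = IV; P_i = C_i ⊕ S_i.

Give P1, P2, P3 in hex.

P1 = 0xC, P2 = 0x1, P3 = 0x9

P1: S = E(K, 0x1) = 0xD; 0x1 ⊕ 0xD = 0xC.
P2: S = E(K, 0xD) = 0x4; 0x5 ⊕ 0x4 = 0x1.
P3: S = E(K, 0x4) = 0x7; 0xE ⊕ 0x7 = 0x9.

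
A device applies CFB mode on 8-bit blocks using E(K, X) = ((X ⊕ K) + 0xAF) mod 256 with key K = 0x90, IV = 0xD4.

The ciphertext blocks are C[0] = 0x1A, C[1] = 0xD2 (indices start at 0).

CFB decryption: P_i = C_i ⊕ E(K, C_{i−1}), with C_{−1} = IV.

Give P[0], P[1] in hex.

P[0] = 0xE9, P[1] = 0xEB

P[0]: E(K, 0xD4) = 0xF3; 0x1A ⊕ 0xF3 = 0xE9.
P[1]: E(K, 0x1A) = 0x39; 0xD2 ⊕ 0x39 = 0xEB.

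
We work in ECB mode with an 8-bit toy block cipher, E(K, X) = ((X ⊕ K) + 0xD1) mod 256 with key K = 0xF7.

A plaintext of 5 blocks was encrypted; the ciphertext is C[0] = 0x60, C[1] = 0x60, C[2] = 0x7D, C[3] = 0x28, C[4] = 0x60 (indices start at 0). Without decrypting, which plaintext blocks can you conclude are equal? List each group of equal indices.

ECB encrypts each block independently with the same key, so equal ciphertext blocks imply equal plaintext blocks.
C[0] = C[1] = C[4] = 0x60, so P[0] = P[1] = P[4].

P[0] = P[1] = P[4]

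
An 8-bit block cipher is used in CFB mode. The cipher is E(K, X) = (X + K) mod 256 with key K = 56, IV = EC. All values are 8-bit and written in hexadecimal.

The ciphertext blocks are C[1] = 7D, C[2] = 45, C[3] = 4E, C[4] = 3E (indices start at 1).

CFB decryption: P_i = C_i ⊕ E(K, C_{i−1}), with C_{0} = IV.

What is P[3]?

P[3]: E(K, 45) = 9B; 4E ⊕ 9B = D5.

P[3] = D5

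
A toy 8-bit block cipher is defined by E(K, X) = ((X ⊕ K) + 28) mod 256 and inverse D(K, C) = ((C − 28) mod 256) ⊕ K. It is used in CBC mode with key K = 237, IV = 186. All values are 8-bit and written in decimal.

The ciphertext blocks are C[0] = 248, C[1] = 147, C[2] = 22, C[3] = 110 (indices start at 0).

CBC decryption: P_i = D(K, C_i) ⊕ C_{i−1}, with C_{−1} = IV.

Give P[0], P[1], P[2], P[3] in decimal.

P[0]: D(K, 248) = 49; 49 ⊕ 186 = 139.
P[1]: D(K, 147) = 154; 154 ⊕ 248 = 98.
P[2]: D(K, 22) = 23; 23 ⊕ 147 = 132.
P[3]: D(K, 110) = 191; 191 ⊕ 22 = 169.

P[0] = 139, P[1] = 98, P[2] = 132, P[3] = 169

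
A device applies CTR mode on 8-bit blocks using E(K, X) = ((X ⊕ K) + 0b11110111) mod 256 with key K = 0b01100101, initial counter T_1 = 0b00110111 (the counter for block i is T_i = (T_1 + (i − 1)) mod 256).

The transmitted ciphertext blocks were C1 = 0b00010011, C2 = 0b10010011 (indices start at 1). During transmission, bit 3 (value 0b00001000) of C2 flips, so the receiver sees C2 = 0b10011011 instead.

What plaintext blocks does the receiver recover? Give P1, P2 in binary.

P1 = 0b01011010, P2 = 0b11001111

CTR decryption: S_i = E(K, T_i) where T_i is the counter for block i; P_i = C_i ⊕ S_i.
Only C2 changed, to 0b10011011. In CTR, a change in C_i flips the same bit in P_i only; the keystream is unaffected. Decrypting the received ciphertext:
P1: T = 0b00110111, S = E(K, T) = 0b01001001; 0b00010011 ⊕ 0b01001001 = 0b01011010.
P2: T = 0b00111000, S = E(K, T) = 0b01010100; 0b10011011 ⊕ 0b01010100 = 0b11001111.
Blocks that differ from the original plaintext: P2.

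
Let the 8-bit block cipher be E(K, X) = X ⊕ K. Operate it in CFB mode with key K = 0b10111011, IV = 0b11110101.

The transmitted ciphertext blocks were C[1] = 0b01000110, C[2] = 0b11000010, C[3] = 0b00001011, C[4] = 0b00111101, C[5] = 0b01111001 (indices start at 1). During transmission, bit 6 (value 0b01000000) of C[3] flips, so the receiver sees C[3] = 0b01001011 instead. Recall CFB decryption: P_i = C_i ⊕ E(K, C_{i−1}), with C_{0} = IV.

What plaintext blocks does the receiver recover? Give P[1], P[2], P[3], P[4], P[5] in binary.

P[1] = 0b00001000, P[2] = 0b00111111, P[3] = 0b00110010, P[4] = 0b11001101, P[5] = 0b11111111

Only C[3] changed, to 0b01001011. In CFB, a change in C_i flips the same bit in P_i and garbles P_{i+1}. Decrypting the received ciphertext:
P[1]: E(K, 0b11110101) = 0b01001110; 0b01000110 ⊕ 0b01001110 = 0b00001000.
P[2]: E(K, 0b01000110) = 0b11111101; 0b11000010 ⊕ 0b11111101 = 0b00111111.
P[3]: E(K, 0b11000010) = 0b01111001; 0b01001011 ⊕ 0b01111001 = 0b00110010.
P[4]: E(K, 0b01001011) = 0b11110000; 0b00111101 ⊕ 0b11110000 = 0b11001101.
P[5]: E(K, 0b00111101) = 0b10000110; 0b01111001 ⊕ 0b10000110 = 0b11111111.
Blocks that differ from the original plaintext: P[3], P[4].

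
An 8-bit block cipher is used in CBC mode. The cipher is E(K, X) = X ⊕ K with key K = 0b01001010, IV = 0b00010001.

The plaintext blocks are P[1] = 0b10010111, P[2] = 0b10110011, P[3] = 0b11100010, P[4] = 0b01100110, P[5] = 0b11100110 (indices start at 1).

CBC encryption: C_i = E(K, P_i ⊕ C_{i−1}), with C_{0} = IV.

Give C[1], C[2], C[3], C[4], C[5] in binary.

C[1] = 0b11001100, C[2] = 0b00110101, C[3] = 0b10011101, C[4] = 0b10110001, C[5] = 0b00011101

C[1]: P[1] ⊕ 0b00010001 = 0b10000110; E(K, 0b10000110) = 0b11001100.
C[2]: P[2] ⊕ 0b11001100 = 0b01111111; E(K, 0b01111111) = 0b00110101.
C[3]: P[3] ⊕ 0b00110101 = 0b11010111; E(K, 0b11010111) = 0b10011101.
C[4]: P[4] ⊕ 0b10011101 = 0b11111011; E(K, 0b11111011) = 0b10110001.
C[5]: P[5] ⊕ 0b10110001 = 0b01010111; E(K, 0b01010111) = 0b00011101.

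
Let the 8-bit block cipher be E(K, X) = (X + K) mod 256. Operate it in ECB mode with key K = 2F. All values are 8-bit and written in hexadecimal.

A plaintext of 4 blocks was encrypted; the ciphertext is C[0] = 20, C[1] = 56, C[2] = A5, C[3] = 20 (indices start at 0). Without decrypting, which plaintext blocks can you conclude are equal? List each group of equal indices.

P[0] = P[3]

ECB encrypts each block independently with the same key, so equal ciphertext blocks imply equal plaintext blocks.
C[0] = C[3] = 20, so P[0] = P[3].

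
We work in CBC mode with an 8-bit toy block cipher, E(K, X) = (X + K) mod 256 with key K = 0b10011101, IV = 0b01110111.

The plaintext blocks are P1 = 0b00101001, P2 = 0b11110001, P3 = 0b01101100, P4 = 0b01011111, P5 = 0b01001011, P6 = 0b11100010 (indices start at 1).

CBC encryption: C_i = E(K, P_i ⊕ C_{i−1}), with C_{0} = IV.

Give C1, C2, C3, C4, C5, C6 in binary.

C1: P1 ⊕ 0b01110111 = 0b01011110; E(K, 0b01011110) = 0b11111011.
C2: P2 ⊕ 0b11111011 = 0b00001010; E(K, 0b00001010) = 0b10100111.
C3: P3 ⊕ 0b10100111 = 0b11001011; E(K, 0b11001011) = 0b01101000.
C4: P4 ⊕ 0b01101000 = 0b00110111; E(K, 0b00110111) = 0b11010100.
C5: P5 ⊕ 0b11010100 = 0b10011111; E(K, 0b10011111) = 0b00111100.
C6: P6 ⊕ 0b00111100 = 0b11011110; E(K, 0b11011110) = 0b01111011.

C1 = 0b11111011, C2 = 0b10100111, C3 = 0b01101000, C4 = 0b11010100, C5 = 0b00111100, C6 = 0b01111011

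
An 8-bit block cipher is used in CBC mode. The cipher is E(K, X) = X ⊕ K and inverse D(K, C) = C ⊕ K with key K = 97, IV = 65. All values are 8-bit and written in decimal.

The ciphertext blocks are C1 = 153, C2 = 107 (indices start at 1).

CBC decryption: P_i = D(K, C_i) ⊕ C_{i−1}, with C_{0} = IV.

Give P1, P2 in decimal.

P1: D(K, 153) = 248; 248 ⊕ 65 = 185.
P2: D(K, 107) = 10; 10 ⊕ 153 = 147.

P1 = 185, P2 = 147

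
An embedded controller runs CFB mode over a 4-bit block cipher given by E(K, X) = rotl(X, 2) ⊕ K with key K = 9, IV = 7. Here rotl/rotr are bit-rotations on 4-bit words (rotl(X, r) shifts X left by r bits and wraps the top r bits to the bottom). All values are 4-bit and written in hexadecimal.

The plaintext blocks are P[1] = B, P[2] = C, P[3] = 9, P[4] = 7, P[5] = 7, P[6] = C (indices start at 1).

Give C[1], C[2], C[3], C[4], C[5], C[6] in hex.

C[1] = F, C[2] = A, C[3] = A, C[4] = 4, C[5] = F, C[6] = A

CFB encryption: C_i = P_i ⊕ E(K, C_{i−1}), with C_{0} = IV.
C[1]: E(K, 7) = 4; B ⊕ 4 = F.
C[2]: E(K, F) = 6; C ⊕ 6 = A.
C[3]: E(K, A) = 3; 9 ⊕ 3 = A.
C[4]: E(K, A) = 3; 7 ⊕ 3 = 4.
C[5]: E(K, 4) = 8; 7 ⊕ 8 = F.
C[6]: E(K, F) = 6; C ⊕ 6 = A.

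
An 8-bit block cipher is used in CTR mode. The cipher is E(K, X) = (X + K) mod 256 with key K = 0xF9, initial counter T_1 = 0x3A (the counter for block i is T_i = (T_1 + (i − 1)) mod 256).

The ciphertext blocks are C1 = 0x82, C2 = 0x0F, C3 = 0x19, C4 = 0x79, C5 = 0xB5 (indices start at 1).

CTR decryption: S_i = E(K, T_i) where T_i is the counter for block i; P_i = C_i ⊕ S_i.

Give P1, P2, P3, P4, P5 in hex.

P1: T = 0x3A, S = E(K, T) = 0x33; 0x82 ⊕ 0x33 = 0xB1.
P2: T = 0x3B, S = E(K, T) = 0x34; 0x0F ⊕ 0x34 = 0x3B.
P3: T = 0x3C, S = E(K, T) = 0x35; 0x19 ⊕ 0x35 = 0x2C.
P4: T = 0x3D, S = E(K, T) = 0x36; 0x79 ⊕ 0x36 = 0x4F.
P5: T = 0x3E, S = E(K, T) = 0x37; 0xB5 ⊕ 0x37 = 0x82.

P1 = 0xB1, P2 = 0x3B, P3 = 0x2C, P4 = 0x4F, P5 = 0x82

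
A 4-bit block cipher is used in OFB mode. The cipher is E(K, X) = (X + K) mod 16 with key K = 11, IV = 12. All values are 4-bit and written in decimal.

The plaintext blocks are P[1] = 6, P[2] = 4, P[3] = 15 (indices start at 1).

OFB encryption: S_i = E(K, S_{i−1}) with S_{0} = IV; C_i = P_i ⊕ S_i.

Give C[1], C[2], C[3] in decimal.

C[1]: S = E(K, 12) = 7; 6 ⊕ 7 = 1.
C[2]: S = E(K, 7) = 2; 4 ⊕ 2 = 6.
C[3]: S = E(K, 2) = 13; 15 ⊕ 13 = 2.

C[1] = 1, C[2] = 6, C[3] = 2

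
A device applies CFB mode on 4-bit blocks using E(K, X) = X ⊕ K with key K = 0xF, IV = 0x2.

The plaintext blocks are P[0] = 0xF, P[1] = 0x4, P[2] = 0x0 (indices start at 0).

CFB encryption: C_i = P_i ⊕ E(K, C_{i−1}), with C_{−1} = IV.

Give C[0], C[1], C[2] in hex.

C[0] = 0x2, C[1] = 0x9, C[2] = 0x6

C[0]: E(K, 0x2) = 0xD; 0xF ⊕ 0xD = 0x2.
C[1]: E(K, 0x2) = 0xD; 0x4 ⊕ 0xD = 0x9.
C[2]: E(K, 0x9) = 0x6; 0x0 ⊕ 0x6 = 0x6.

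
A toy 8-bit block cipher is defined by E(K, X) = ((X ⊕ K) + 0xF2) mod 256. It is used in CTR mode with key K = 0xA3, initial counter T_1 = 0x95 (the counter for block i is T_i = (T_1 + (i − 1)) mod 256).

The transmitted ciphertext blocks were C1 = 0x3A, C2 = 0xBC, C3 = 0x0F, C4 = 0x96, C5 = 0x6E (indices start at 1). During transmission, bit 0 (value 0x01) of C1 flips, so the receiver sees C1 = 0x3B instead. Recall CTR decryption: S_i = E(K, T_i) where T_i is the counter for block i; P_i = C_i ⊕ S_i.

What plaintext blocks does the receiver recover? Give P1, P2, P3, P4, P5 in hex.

P1 = 0x13, P2 = 0x9B, P3 = 0x29, P4 = 0xBB, P5 = 0x42

Only C1 changed, to 0x3B. In CTR, a change in C_i flips the same bit in P_i only; the keystream is unaffected. Decrypting the received ciphertext:
P1: T = 0x95, S = E(K, T) = 0x28; 0x3B ⊕ 0x28 = 0x13.
P2: T = 0x96, S = E(K, T) = 0x27; 0xBC ⊕ 0x27 = 0x9B.
P3: T = 0x97, S = E(K, T) = 0x26; 0x0F ⊕ 0x26 = 0x29.
P4: T = 0x98, S = E(K, T) = 0x2D; 0x96 ⊕ 0x2D = 0xBB.
P5: T = 0x99, S = E(K, T) = 0x2C; 0x6E ⊕ 0x2C = 0x42.
Blocks that differ from the original plaintext: P1.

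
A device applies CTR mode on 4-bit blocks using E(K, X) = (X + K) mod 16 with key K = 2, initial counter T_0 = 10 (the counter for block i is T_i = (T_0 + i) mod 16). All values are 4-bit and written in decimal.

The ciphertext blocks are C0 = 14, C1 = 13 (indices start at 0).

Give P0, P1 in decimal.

CTR decryption: S_i = E(K, T_i) where T_i is the counter for block i; P_i = C_i ⊕ S_i.
P0: T = 10, S = E(K, T) = 12; 14 ⊕ 12 = 2.
P1: T = 11, S = E(K, T) = 13; 13 ⊕ 13 = 0.

P0 = 2, P1 = 0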